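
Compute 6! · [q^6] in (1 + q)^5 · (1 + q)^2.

The EGF product rule gives c_6 = Σ_{k_1+k_2=6} C(6; k_1,k_2) · ∏ g_i(k_i), where (1+q)^5 gives the falling factorial (5)_k; (1+q)^2 gives the falling factorial (2)_k.
g_1(k) for k = 0…6: 1, 5, 20, 60, 120, 120, 0.
g_2(k) for k = 0…6: 1, 2, 2, 0, 0, 0, 0.
c_6 = Σ_k C(6,k)·g_1(k)·g_2(6−k) = 15·120·2 + 6·120·2 = 3600 + 1440 = 5040.

5040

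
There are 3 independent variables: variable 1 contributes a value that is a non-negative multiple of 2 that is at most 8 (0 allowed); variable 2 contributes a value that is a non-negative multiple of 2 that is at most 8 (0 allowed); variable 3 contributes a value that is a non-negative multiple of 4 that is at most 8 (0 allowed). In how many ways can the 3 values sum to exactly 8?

The generating function for the choices is (1 + y² + y⁴ + y⁶ + y⁸)·(1 + y² + y⁴ + y⁶ + y⁸)·(1 + y⁴ + y⁸); the count is [y⁸].
(1 + y² + y⁴ + y⁶ + y⁸) has coefficients 1,0,1,0,1,0,1,0,1 for degrees 0…8.
(1 + y² + y⁴ + y⁶ + y⁸) has coefficients 1,0,1,0,1,0,1,0,1 for degrees 0…8.
Finally multiplying by (1 + y⁴ + y⁸), the product of all factors after the first has coefficients 1,0,1,0,2,0,2,0,3 for degrees 0…8.
[y⁸] = 1·3 + 1·2 + 1·2 + 1·1 + 1·1 = 9.

9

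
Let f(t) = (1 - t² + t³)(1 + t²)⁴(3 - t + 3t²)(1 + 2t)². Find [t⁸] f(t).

(1 - t² + t³) has coefficients 1,0,-1,1 for degrees 0…3.
(1 + t²)⁴ has coefficients 1,0,4,0,6,0,4,0,1 for degrees 0…8.
Multiplying by (3 - t + 3t²) gives running coefficients 3,-1,15,-4,30,-6,30,-4,15 for degrees 0…8.
Finally multiplying by (1 + 2t)², the product of all factors after the first has coefficients 3,11,23,52,74,98,126,92,119 for degrees 0…8.
[t⁸] = 1·119 − 1·126 + 1·98 = 91.

91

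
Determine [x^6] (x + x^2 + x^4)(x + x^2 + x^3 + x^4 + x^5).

(x + x^2 + x^4) has coefficients 0,1,1,0,1 for degrees 0…4.
(x + x^2 + x^3 + x^4 + x^5) has coefficients 0,1,1,1,1,1,0 for degrees 0…6.
[x^6] = 1·1 + 1·1 + 1·1 = 3.

3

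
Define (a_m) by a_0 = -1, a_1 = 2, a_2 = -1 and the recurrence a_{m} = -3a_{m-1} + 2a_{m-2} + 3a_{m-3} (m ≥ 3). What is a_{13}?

The ordinary generating function has denominator 1 + 3x - 2x^2 - 3x^3.
Iterating the recurrence: a_0,…,a_{13} = -1, 2, -1, 4, -8, 29, -91, 307, -1016, 3389, -11278, 37564, -125081, 416537.

416537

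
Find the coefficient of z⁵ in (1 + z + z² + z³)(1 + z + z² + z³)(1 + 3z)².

56

(1 + z + z² + z³) has coefficients 1,1,1,1 for degrees 0…3.
(1 + z + z² + z³) has coefficients 1,1,1,1,0,0 for degrees 0…5.
Finally multiplying by (1 + 3z)², the product of all factors after the first has coefficients 1,7,16,16,15,9 for degrees 0…5.
[z⁵] = 1·9 + 1·15 + 1·16 + 1·16 = 56.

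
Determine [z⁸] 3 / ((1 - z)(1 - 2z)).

The denominator gives the recurrence a_n = 3a_(n−1) − 2a_(n−2) for n ≥ 2; the numerator fixes a_0 = 3, a_1 = 9.
Iterating: 3, 9, 21, 45, 93, 189, 381, 765, 1533, so a_8 = 1533.

1533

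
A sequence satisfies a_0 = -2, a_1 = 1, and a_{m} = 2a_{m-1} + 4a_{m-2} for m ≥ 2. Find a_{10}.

The ordinary generating function has denominator 1 - 2t - 4t^2.
Iterating the recurrence: a_0,…,a_{10} = -2, 1, -6, -8, -40, -112, -384, -1216, -3968, -12800, -41472.

-41472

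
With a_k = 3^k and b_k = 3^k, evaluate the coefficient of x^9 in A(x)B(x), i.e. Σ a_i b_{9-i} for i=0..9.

The convolution is the x^9 coefficient of A(x)B(x).
Σ = 1·19683 + 3·6561 + 9·2187 + 27·729 + 81·243 + 243·81 + 729·27 + 2187·9 + 6561·3 + 19683·1 = 196830.

196830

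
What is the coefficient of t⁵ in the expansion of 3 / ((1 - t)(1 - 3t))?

Partial fractions give a closed form: a_n = (-3/2)·1^n + (9/2)·3^n.
At n = 5: a_5 = 1092.

1092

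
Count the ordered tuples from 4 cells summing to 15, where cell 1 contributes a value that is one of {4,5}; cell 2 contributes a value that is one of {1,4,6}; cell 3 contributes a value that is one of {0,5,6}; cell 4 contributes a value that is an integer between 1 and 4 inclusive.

The generating function for the choices is (x^4 + x^5)·(x + x^4 + x^6)·(1 + x^5 + x^6)·(x + x^2 + x^3 + x^4); the count is [x^15].
(x^4 + x^5) has coefficients 0,0,0,0,1,1 for degrees 0…5.
(x + x^4 + x^6) has coefficients 0,1,0,0,1,0,1,0,0,0,0,0,0,0,0,0 for degrees 0…15.
Multiplying by (1 + x^5 + x^6) gives running coefficients 0,1,0,0,1,0,2,1,0,1,1,1,1,0,0,0 for degrees 0…15.
Finally multiplying by (x + x^2 + x^3 + x^4), the product of all factors after the first has coefficients 0,0,1,1,1,2,1,3,4,3,4,3,3,4,3,2 for degrees 0…15.
[x^15] = 1·3 + 1·4 = 7.

7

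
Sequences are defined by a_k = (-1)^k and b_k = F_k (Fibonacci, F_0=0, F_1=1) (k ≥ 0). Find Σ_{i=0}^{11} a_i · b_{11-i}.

56

Write out a_i and b_{11-i} for i = 0,…,11 and sum the products.
Σ = 1·89 − 1·55 + 1·34 − 1·21 + 1·13 − 1·8 + 1·5 − 1·3 + 1·2 − 1·1 + 1·1 − 1·0 = 56.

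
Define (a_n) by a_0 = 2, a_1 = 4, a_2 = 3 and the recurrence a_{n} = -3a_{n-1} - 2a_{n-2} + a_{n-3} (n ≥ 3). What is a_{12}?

The ordinary generating function has denominator 1 + 3q + 2q^2 - q^3.
Iterating the recurrence: a_0,…,a_{12} = 2, 4, 3, -15, 43, -96, 187, -326, 508, -685, 713, -261, -1328.

-1328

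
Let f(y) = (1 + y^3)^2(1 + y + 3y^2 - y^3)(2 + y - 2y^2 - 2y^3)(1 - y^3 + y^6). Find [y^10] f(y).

(1 + y^3)^2 has coefficients 1,0,0,2,0,0,1 for degrees 0…6.
(1 + y + 3y^2 - y^3) has coefficients 1,1,3,-1,0,0,0,0,0,0,0 for degrees 0…10.
Multiplying by (2 + y - 2y^2 - 2y^3) gives running coefficients 2,3,5,-3,-9,-4,2,0,0,0,0 for degrees 0…10.
Finally multiplying by (1 - y^3 + y^6), the product of all factors after the first has coefficients 2,3,5,-5,-12,-9,7,12,9,-5,-9 for degrees 0…10.
[y^10] = 1·(-9) + 2·12 + 1·(-12) = 3.

3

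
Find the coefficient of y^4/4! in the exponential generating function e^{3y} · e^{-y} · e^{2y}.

The EGF product rule gives c_4 = Σ_{k_1+k_2+k_3=4} C(4; k_1,k_2,k_3) · ∏ g_i(k_i), where e^{3y} gives (3)^k; e^{-y} gives (-1)^k; e^{2y} gives (2)^k.
g_1(k) for k = 0…4: 1, 3, 9, 27, 81.
g_2(k) for k = 0…4: 1, -1, 1, -1, 1.
g_3(k) for k = 0…4: 1, 2, 4, 8, 16.
First combine the last two factors: h(k) = Σ_j C(k,j)·g_2(j)·g_3(k−j) for k = 0…4: 1, 1, 1, 1, 1.
c_4 = Σ_k C(4,k)·g_1(k)·h(4−k) = 1·1·1 + 4·3·1 + 6·9·1 + 4·27·1 + 1·81·1 = 1 + 12 + 54 + 108 + 81 = 256.

256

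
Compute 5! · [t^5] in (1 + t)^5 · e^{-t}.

-56

The EGF product rule gives c_5 = Σ_{k_1+k_2=5} C(5; k_1,k_2) · ∏ g_i(k_i), where (1+t)^5 gives the falling factorial (5)_k; e^{-t} gives (-1)^k.
g_1(k) for k = 0…5: 1, 5, 20, 60, 120, 120.
g_2(k) for k = 0…5: 1, -1, 1, -1, 1, -1.
c_5 = Σ_k C(5,k)·g_1(k)·g_2(5−k) = 1·1·(-1) + 5·5·1 + 10·20·(-1) + 10·60·1 + 5·120·(-1) + 1·120·1 = −1 + 25 − 200 + 600 − 600 + 120 = -56.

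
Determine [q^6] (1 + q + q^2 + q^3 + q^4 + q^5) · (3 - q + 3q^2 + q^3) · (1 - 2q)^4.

(1 + q + q^2 + q^3 + q^4 + q^5) has coefficients 1,1,1,1,1,1 for degrees 0…5.
(3 - q + 3q^2 + q^3) has coefficients 3,-1,3,1,0,0,0 for degrees 0…6.
Finally multiplying by (1 - 2q)^4, the product of all factors after the first has coefficients 3,-25,83,-143,144,-88,16 for degrees 0…6.
[q^6] = 1·16 + 1·(-88) + 1·144 + 1·(-143) + 1·83 + 1·(-25) = -13.

-13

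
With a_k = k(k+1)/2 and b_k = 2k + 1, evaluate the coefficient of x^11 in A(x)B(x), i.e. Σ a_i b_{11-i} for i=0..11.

1716

Write out a_i and b_{11-i} for i = 0,…,11 and sum the products.
Σ = 0·23 + 1·21 + 3·19 + 6·17 + 10·15 + 15·13 + 21·11 + 28·9 + 36·7 + 45·5 + 55·3 + 66·1 = 1716.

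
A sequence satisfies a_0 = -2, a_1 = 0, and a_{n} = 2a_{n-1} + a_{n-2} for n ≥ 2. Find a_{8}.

The ordinary generating function has denominator 1 - 2z - z^2.
Iterating the recurrence: a_0,…,a_{8} = -2, 0, -2, -4, -10, -24, -58, -140, -338.

-338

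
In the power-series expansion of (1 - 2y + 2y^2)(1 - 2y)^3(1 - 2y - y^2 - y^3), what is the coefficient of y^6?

36

(1 - 2y + 2y^2) has coefficients 1,-2,2 for degrees 0…2.
(1 - 2y)^3 has coefficients 1,-6,12,-8,0,0,0 for degrees 0…6.
Finally multiplying by (1 - 2y - y^2 - y^3), the product of all factors after the first has coefficients 1,-8,23,-27,10,-4,8 for degrees 0…6.
[y^6] = 1·8 − 2·(-4) + 2·10 = 36.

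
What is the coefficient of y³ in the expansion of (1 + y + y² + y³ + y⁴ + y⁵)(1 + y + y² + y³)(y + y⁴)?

(1 + y + y² + y³ + y⁴ + y⁵) has coefficients 1,1,1,1 for degrees 0…3.
(1 + y + y² + y³) has coefficients 1,1,1,1 for degrees 0…3.
Finally multiplying by (y + y⁴), the product of all factors after the first has coefficients 0,1,1,1 for degrees 0…3.
[y³] = 1·1 + 1·1 + 1·1 + 1·0 = 3.

3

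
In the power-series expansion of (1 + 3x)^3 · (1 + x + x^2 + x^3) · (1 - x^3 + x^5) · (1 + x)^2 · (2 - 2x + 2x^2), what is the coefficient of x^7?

(1 + 3x)^3 has coefficients 1,9,27,27 for degrees 0…3.
(1 + x + x^2 + x^3) has coefficients 1,1,1,1,0,0,0,0 for degrees 0…7.
Multiplying by (1 - x^3 + x^5) gives running coefficients 1,1,1,0,-1,0,0,1 for degrees 0…7.
Multiplying by (1 + x)^2 gives running coefficients 1,3,4,3,0,-2,-1,1 for degrees 0…7.
Finally multiplying by (2 - 2x + 2x^2), the product of all factors after the first has coefficients 2,4,4,4,2,2,2,0 for degrees 0…7.
[x^7] = 1·0 + 9·2 + 27·2 + 27·2 = 126.

126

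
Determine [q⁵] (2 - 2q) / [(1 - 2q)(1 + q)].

Partial fractions give a closed form: a_n = (2/3)·2^n + (4/3)·(-1)^n.
At n = 5: a_5 = 20.

20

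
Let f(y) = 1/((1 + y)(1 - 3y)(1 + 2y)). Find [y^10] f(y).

27391

Partial fractions give a closed form: a_n = (-1/4)·(-1)^n + (9/20)·3^n + (4/5)·(-2)^n.
At n = 10: a_10 = 27391.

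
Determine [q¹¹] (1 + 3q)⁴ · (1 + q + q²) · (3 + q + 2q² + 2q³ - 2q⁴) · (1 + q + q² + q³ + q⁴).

273

(1 + 3q)⁴ has coefficients 1,12,54,108,81 for degrees 0…4.
(1 + q + q²) has coefficients 1,1,1,0,0,0,0,0,0,0,0,0 for degrees 0…11.
Multiplying by (3 + q + 2q² + 2q³ - 2q⁴) gives running coefficients 3,4,6,5,2,0,-2,0,0,0,0,0 for degrees 0…11.
Finally multiplying by (1 + q + q² + q³ + q⁴), the product of all factors after the first has coefficients 3,7,13,18,20,17,11,5,0,-2,-2,0 for degrees 0…11.
[q¹¹] = 1·0 + 12·(-2) + 54·(-2) + 108·0 + 81·5 = 273.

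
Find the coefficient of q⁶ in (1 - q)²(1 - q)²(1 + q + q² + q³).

(1 - q)² has coefficients 1,-2,1 for degrees 0…2.
(1 - q)² has coefficients 1,-2,1,0,0,0,0 for degrees 0…6.
Finally multiplying by (1 + q + q² + q³), the product of all factors after the first has coefficients 1,-1,0,0,-1,1,0 for degrees 0…6.
[q⁶] = 1·0 − 2·1 + 1·(-1) = -3.

-3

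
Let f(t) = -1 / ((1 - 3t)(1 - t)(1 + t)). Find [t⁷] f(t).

Partial fractions give a closed form: a_n = (-9/8)·3^n + (1/4)·1^n + (-1/8)·(-1)^n.
At n = 7: a_7 = -2460.

-2460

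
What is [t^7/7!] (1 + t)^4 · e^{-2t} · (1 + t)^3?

3344

The EGF product rule gives c_7 = Σ_{k_1+k_2+k_3=7} C(7; k_1,k_2,k_3) · ∏ g_i(k_i), where (1+t)^4 gives the falling factorial (4)_k; e^{-2t} gives (-2)^k; (1+t)^3 gives the falling factorial (3)_k.
g_1(k) for k = 0…7: 1, 4, 12, 24, 24, 0, 0, 0.
g_2(k) for k = 0…7: 1, -2, 4, -8, 16, -32, 64, -128.
g_3(k) for k = 0…7: 1, 3, 6, 6, 0, 0, 0, 0.
First combine the last two factors: h(k) = Σ_j C(k,j)·g_2(j)·g_3(k−j) for k = 0…7: 1, 1, -2, -2, 16, -32, -32, 544.
c_7 = Σ_k C(7,k)·g_1(k)·h(7−k) = 1·1·544 + 7·4·(-32) + 21·12·(-32) + 35·24·16 + 35·24·(-2) = 544 − 896 − 8064 + 13440 − 1680 = 3344.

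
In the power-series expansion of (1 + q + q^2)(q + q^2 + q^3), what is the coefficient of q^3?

(1 + q + q^2) has coefficients 1,1,1 for degrees 0…2.
(q + q^2 + q^3) has coefficients 0,1,1,1 for degrees 0…3.
[q^3] = 1·1 + 1·1 + 1·1 = 3.

3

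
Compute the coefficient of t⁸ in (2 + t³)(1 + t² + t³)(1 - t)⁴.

(2 + t³) has coefficients 2,0,0,1 for degrees 0…3.
(1 + t² + t³) has coefficients 1,0,1,1,0,0,0,0,0 for degrees 0…8.
Finally multiplying by (1 - t)⁴, the product of all factors after the first has coefficients 1,-4,7,-7,3,2,-3,1,0 for degrees 0…8.
[t⁸] = 2·0 + 1·2 = 2.

2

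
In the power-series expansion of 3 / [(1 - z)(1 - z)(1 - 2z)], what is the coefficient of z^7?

1506

The denominator gives the recurrence a_n = 4a_(n−1) − 5a_(n−2) + 2a_(n−3) for n ≥ 3; the numerator fixes a_0 = 3, a_1 = 12, a_2 = 33.
Iterating: 3, 12, 33, 78, 171, 360, 741, 1506, so a_7 = 1506.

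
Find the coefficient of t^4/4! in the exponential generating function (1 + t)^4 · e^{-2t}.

The EGF product rule gives c_4 = Σ_{k_1+k_2=4} C(4; k_1,k_2) · ∏ g_i(k_i), where (1+t)^4 gives the falling factorial (4)_k; e^{-2t} gives (-2)^k.
g_1(k) for k = 0…4: 1, 4, 12, 24, 24.
g_2(k) for k = 0…4: 1, -2, 4, -8, 16.
c_4 = Σ_k C(4,k)·g_1(k)·g_2(4−k) = 1·1·16 + 4·4·(-8) + 6·12·4 + 4·24·(-2) + 1·24·1 = 16 − 128 + 288 − 192 + 24 = 8.

8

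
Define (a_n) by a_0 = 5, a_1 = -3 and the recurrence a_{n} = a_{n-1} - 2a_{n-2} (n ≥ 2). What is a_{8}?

The ordinary generating function has denominator 1 - t + 2t^2.
Iterating the recurrence: a_0,…,a_{8} = 5, -3, -13, -7, 19, 33, -5, -71, -61.

-61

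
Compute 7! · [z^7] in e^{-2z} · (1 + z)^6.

The EGF product rule gives c_7 = Σ_{k_1+k_2=7} C(7; k_1,k_2) · ∏ g_i(k_i), where e^{-2z} gives (-2)^k; (1+z)^6 gives the falling factorial (6)_k.
g_1(k) for k = 0…7: 1, -2, 4, -8, 16, -32, 64, -128.
g_2(k) for k = 0…7: 1, 6, 30, 120, 360, 720, 720, 0.
c_7 = Σ_k C(7,k)·g_1(k)·g_2(7−k) = 7·(-2)·720 + 21·4·720 + 35·(-8)·360 + 35·16·120 + 21·(-32)·30 + 7·64·6 + 1·(-128)·1 = −10080 + 60480 − 100800 + 67200 − 20160 + 2688 − 128 = -800.

-800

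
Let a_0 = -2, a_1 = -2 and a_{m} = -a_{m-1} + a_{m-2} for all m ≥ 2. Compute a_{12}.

110

The ordinary generating function has denominator 1 + q - q^2.
Iterating the recurrence: a_0,…,a_{12} = -2, -2, 0, -2, 2, -4, 6, -10, 16, -26, 42, -68, 110.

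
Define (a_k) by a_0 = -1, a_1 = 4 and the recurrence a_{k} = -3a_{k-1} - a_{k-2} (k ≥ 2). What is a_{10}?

The ordinary generating function has denominator 1 + 3x + x^2.
Iterating the recurrence: a_0,…,a_{10} = -1, 4, -11, 29, -76, 199, -521, 1364, -3571, 9349, -24476.

-24476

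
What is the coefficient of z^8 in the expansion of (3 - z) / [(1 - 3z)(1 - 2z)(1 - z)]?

76173

Partial fractions give a closed form: a_n = (12)·3^n + (-10)·2^n + (1)·1^n.
At n = 8: a_8 = 76173.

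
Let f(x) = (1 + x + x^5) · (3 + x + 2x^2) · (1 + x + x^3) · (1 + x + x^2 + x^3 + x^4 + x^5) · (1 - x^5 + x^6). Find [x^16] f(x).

6

(1 + x + x^5) has coefficients 1,1,0,0,0,1 for degrees 0…5.
(3 + x + 2x^2) has coefficients 3,1,2,0,0,0,0,0,0,0,0,0,0,0,0,0,0 for degrees 0…16.
Multiplying by (1 + x + x^3) gives running coefficients 3,4,3,5,1,2,0,0,0,0,0,0,0,0,0,0,0 for degrees 0…16.
Multiplying by (1 + x + x^2 + x^3 + x^4 + x^5) gives running coefficients 3,7,10,15,16,18,15,11,8,3,2,0,0,0,0,0,0 for degrees 0…16.
Finally multiplying by (1 - x^5 + x^6), the product of all factors after the first has coefficients 3,7,10,15,16,15,11,8,3,2,0,3,4,3,5,1,2 for degrees 0…16.
[x^16] = 1·2 + 1·1 + 1·3 = 6.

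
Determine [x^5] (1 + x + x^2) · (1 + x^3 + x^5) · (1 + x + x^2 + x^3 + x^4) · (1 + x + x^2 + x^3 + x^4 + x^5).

21

(1 + x + x^2) has coefficients 1,1,1 for degrees 0…2.
(1 + x^3 + x^5) has coefficients 1,0,0,1,0,1 for degrees 0…5.
Multiplying by (1 + x + x^2 + x^3 + x^4) gives running coefficients 1,1,1,2,2,2 for degrees 0…5.
Finally multiplying by (1 + x + x^2 + x^3 + x^4 + x^5), the product of all factors after the first has coefficients 1,2,3,5,7,9 for degrees 0…5.
[x^5] = 1·9 + 1·7 + 1·5 = 21.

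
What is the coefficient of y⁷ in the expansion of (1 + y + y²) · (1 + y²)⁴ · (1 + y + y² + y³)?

30

(1 + y + y²) has coefficients 1,1,1 for degrees 0…2.
(1 + y²)⁴ has coefficients 1,0,4,0,6,0,4,0 for degrees 0…7.
Finally multiplying by (1 + y + y² + y³), the product of all factors after the first has coefficients 1,1,5,5,10,10,10,10 for degrees 0…7.
[y⁷] = 1·10 + 1·10 + 1·10 = 30.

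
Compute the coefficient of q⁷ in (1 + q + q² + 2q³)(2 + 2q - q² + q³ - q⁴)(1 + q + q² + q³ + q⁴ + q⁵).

(1 + q + q² + 2q³) has coefficients 1,1,1,2 for degrees 0…3.
(2 + 2q - q² + q³ - q⁴) has coefficients 2,2,-1,1,-1,0,0,0 for degrees 0…7.
Finally multiplying by (1 + q + q² + q³ + q⁴ + q⁵), the product of all factors after the first has coefficients 2,4,3,4,3,3,1,-1 for degrees 0…7.
[q⁷] = 1·(-1) + 1·1 + 1·3 + 2·3 = 9.

9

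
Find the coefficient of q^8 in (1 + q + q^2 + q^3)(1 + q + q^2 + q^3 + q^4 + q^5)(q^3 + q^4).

8

(1 + q + q^2 + q^3) has coefficients 1,1,1,1 for degrees 0…3.
(1 + q + q^2 + q^3 + q^4 + q^5) has coefficients 1,1,1,1,1,1,0,0,0 for degrees 0…8.
Finally multiplying by (q^3 + q^4), the product of all factors after the first has coefficients 0,0,0,1,2,2,2,2,2 for degrees 0…8.
[q^8] = 1·2 + 1·2 + 1·2 + 1·2 = 8.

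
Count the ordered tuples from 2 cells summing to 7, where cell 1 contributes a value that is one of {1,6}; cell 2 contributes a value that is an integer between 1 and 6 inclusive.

2

The generating function for the choices is (z + z^6)·(z + z^2 + z^3 + z^4 + z^5 + z^6); the count is [z^7].
(z + z^6) has coefficients 0,1,0,0,0,0,1 for degrees 0…6.
(z + z^2 + z^3 + z^4 + z^5 + z^6) has coefficients 0,1,1,1,1,1,1,0 for degrees 0…7.
[z^7] = 1·1 + 1·1 = 2.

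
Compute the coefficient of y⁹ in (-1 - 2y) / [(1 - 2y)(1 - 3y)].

-96367

The denominator gives the recurrence a_n = 5a_(n−1) − 6a_(n−2) for n ≥ 3; the numerator fixes a_0 = -1, a_1 = -7, a_2 = -29.
Iterating: -1, -7, -29, -103, -341, -1087, -3389, -10423, -31781, -96367, so a_9 = -96367.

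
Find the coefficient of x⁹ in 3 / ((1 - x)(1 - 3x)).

Partial fractions give a closed form: a_n = (-3/2)·1^n + (9/2)·3^n.
At n = 9: a_9 = 88572.

88572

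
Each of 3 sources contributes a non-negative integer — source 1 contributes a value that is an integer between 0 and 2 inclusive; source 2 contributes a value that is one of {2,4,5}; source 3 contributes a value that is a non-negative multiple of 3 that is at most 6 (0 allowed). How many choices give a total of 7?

3

The generating function for the choices is (1 + x + x^2)·(x^2 + x^4 + x^5)·(1 + x^3 + x^6); the count is [x^7].
(1 + x + x^2) has coefficients 1,1,1 for degrees 0…2.
(x^2 + x^4 + x^5) has coefficients 0,0,1,0,1,1,0,0 for degrees 0…7.
Finally multiplying by (1 + x^3 + x^6), the product of all factors after the first has coefficients 0,0,1,0,1,2,0,1 for degrees 0…7.
[x^7] = 1·1 + 1·0 + 1·2 = 3.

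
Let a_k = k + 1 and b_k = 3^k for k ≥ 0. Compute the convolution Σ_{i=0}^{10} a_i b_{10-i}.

132854

The convolution is the t^10 coefficient of A(t)B(t).
Σ = 1·59049 + 2·19683 + 3·6561 + 4·2187 + 5·729 + 6·243 + 7·81 + 8·27 + 9·9 + 10·3 + 11·1 = 132854.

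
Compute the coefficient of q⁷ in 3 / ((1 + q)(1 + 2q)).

Partial fractions give a closed form: a_n = (-3)·(-1)^n + (6)·(-2)^n.
At n = 7: a_7 = -765.

-765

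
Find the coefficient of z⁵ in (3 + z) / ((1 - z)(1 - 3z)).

The denominator gives the recurrence a_n = 4a_(n−1) − 3a_(n−2) for n ≥ 2; the numerator fixes a_0 = 3, a_1 = 13.
Iterating: 3, 13, 43, 133, 403, 1213, so a_5 = 1213.

1213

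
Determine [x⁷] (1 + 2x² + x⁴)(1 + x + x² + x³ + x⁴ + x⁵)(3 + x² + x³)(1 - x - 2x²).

-35

(1 + 2x² + x⁴) has coefficients 1,0,2,0,1 for degrees 0…4.
(1 + x + x² + x³ + x⁴ + x⁵) has coefficients 1,1,1,1,1,1,0,0 for degrees 0…7.
Multiplying by (3 + x² + x³) gives running coefficients 3,3,4,5,5,5,2,2 for degrees 0…7.
Finally multiplying by (1 - x - 2x²), the product of all factors after the first has coefficients 3,0,-5,-5,-8,-10,-13,-10 for degrees 0…7.
[x⁷] = 1·(-10) + 2·(-10) + 1·(-5) = -35.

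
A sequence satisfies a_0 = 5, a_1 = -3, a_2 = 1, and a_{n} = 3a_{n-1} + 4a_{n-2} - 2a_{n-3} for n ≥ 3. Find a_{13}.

The ordinary generating function has denominator 1 - 3x - 4x^2 + 2x^3.
Iterating the recurrence: a_0,…,a_{13} = 5, -3, 1, -19, -47, -219, -807, -3203, -12399, -48395, -188375, -733907, -2858431, -11134171.

-11134171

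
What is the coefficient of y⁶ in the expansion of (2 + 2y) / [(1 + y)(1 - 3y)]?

1458

Partial fractions give a closed form: a_n = (2)·3^n.
At n = 6: a_6 = 1458.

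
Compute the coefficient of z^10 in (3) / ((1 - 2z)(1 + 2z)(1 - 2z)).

The denominator gives the recurrence a_n = 2a_(n−1) + 4a_(n−2) − 8a_(n−3) for n ≥ 3; the numerator fixes a_0 = 3, a_1 = 6, a_2 = 24.
Iterating: 3, 6, 24, 48, 144, 288, 768, 1536, 3840, 7680, 18432, so a_10 = 18432.

18432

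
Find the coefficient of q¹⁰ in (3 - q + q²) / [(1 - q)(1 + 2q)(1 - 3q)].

148646

The denominator gives the recurrence a_n = 2a_(n−1) + 5a_(n−2) − 6a_(n−3) for n ≥ 3; the numerator fixes a_0 = 3, a_1 = 5, a_2 = 26.
Iterating: 3, 5, 26, 59, 218, 575, 1886, 5339, 16658, 48695, 148646, so a_10 = 148646.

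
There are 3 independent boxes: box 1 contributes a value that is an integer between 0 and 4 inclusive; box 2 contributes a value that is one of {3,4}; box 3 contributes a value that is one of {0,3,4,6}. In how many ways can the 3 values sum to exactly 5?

The generating function for the choices is (1 + x + x² + x³ + x⁴)·(x³ + x⁴)·(1 + x³ + x⁴ + x⁶); the count is [x⁵].
(1 + x + x² + x³ + x⁴) has coefficients 1,1,1,1,1 for degrees 0…4.
(x³ + x⁴) has coefficients 0,0,0,1,1,0 for degrees 0…5.
Finally multiplying by (1 + x³ + x⁴ + x⁶), the product of all factors after the first has coefficients 0,0,0,1,1,0 for degrees 0…5.
[x⁵] = 1·0 + 1·1 + 1·1 + 1·0 + 1·0 = 2.

2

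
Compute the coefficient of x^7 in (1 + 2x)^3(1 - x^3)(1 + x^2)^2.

-17

(1 + 2x)^3 has coefficients 1,6,12,8 for degrees 0…3.
(1 - x^3) has coefficients 1,0,0,-1,0,0,0,0 for degrees 0…7.
Finally multiplying by (1 + x^2)^2, the product of all factors after the first has coefficients 1,0,2,-1,1,-2,0,-1 for degrees 0…7.
[x^7] = 1·(-1) + 6·0 + 12·(-2) + 8·1 = -17.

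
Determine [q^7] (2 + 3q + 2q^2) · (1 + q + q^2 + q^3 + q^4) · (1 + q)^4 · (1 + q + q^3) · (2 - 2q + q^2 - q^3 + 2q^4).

(2 + 3q + 2q^2) has coefficients 2,3,2 for degrees 0…2.
(1 + q + q^2 + q^3 + q^4) has coefficients 1,1,1,1,1,0,0,0 for degrees 0…7.
Multiplying by (1 + q)^4 gives running coefficients 1,5,11,15,16,15,11,5 for degrees 0…7.
Multiplying by (1 + q + q^3) gives running coefficients 1,6,16,27,36,42,41,32 for degrees 0…7.
Finally multiplying by (2 - 2q + q^2 - q^3 + 2q^4), the product of all factors after the first has coefficients 2,10,21,27,30,35,39,42 for degrees 0…7.
[q^7] = 2·42 + 3·39 + 2·35 = 271.

271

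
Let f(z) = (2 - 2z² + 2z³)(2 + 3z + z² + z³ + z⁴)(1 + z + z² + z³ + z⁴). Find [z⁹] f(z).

(2 - 2z² + 2z³) has coefficients 2,0,-2,2 for degrees 0…3.
(2 + 3z + z² + z³ + z⁴) has coefficients 2,3,1,1,1,0,0,0,0,0 for degrees 0…9.
Finally multiplying by (1 + z + z² + z³ + z⁴), the product of all factors after the first has coefficients 2,5,6,7,8,6,3,2,1,0 for degrees 0…9.
[z⁹] = 2·0 − 2·2 + 2·3 = 2.

2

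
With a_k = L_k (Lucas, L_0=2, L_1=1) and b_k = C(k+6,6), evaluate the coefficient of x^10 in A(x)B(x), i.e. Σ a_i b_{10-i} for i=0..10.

56631

Write out a_i and b_{10-i} for i = 0,…,10 and sum the products.
Σ = 2·8008 + 1·5005 + 3·3003 + 4·1716 + 7·924 + 11·462 + 18·210 + 29·84 + 47·28 + 76·7 + 123·1 = 56631.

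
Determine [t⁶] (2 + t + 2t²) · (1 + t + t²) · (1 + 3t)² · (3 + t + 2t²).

223

(2 + t + 2t²) has coefficients 2,1,2 for degrees 0…2.
(1 + t + t²) has coefficients 1,1,1,0,0,0,0 for degrees 0…6.
Multiplying by (1 + 3t)² gives running coefficients 1,7,16,15,9,0,0 for degrees 0…6.
Finally multiplying by (3 + t + 2t²), the product of all factors after the first has coefficients 3,22,57,75,74,39,18 for degrees 0…6.
[t⁶] = 2·18 + 1·39 + 2·74 = 223.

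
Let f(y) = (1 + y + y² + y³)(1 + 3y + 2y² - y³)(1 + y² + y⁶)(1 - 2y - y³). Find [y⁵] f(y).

-21

(1 + y + y² + y³) has coefficients 1,1,1,1 for degrees 0…3.
(1 + 3y + 2y² - y³) has coefficients 1,3,2,-1,0,0 for degrees 0…5.
Multiplying by (1 + y² + y⁶) gives running coefficients 1,3,3,2,2,-1 for degrees 0…5.
Finally multiplying by (1 - 2y - y³), the product of all factors after the first has coefficients 1,1,-3,-5,-5,-8 for degrees 0…5.
[y⁵] = 1·(-8) + 1·(-5) + 1·(-5) + 1·(-3) = -21.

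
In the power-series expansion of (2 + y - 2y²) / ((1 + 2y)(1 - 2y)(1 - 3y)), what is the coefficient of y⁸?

Partial fractions give a closed form: a_n = (1/5)·(-2)^n + (-2)·2^n + (19/5)·3^n.
At n = 8: a_8 = 24471.

24471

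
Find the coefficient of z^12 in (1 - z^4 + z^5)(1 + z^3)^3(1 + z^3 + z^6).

(1 - z^4 + z^5) has coefficients 1,0,0,0,-1,1 for degrees 0…5.
(1 + z^3)^3 has coefficients 1,0,0,3,0,0,3,0,0,1,0,0,0 for degrees 0…12.
Finally multiplying by (1 + z^3 + z^6), the product of all factors after the first has coefficients 1,0,0,4,0,0,7,0,0,7,0,0,4 for degrees 0…12.
[z^12] = 1·4 − 1·0 + 1·0 = 4.

4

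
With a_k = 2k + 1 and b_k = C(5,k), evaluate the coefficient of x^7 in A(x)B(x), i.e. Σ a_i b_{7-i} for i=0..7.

320

Write out a_i and b_{7-i} for i = 0,…,7 and sum the products.
Σ = 1·0 + 3·0 + 5·1 + 7·5 + 9·10 + 11·10 + 13·5 + 15·1 = 320.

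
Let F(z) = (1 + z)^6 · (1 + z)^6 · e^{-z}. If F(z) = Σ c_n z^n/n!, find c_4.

7345

The EGF product rule gives c_4 = Σ_{k_1+k_2+k_3=4} C(4; k_1,k_2,k_3) · ∏ g_i(k_i), where (1+z)^6 gives the falling factorial (6)_k; (1+z)^6 gives the falling factorial (6)_k; e^{-z} gives (-1)^k.
g_1(k) for k = 0…4: 1, 6, 30, 120, 360.
g_2(k) for k = 0…4: 1, 6, 30, 120, 360.
g_3(k) for k = 0…4: 1, -1, 1, -1, 1.
First combine the last two factors: h(k) = Σ_j C(k,j)·g_2(j)·g_3(k−j) for k = 0…4: 1, 5, 19, 47, 37.
c_4 = Σ_k C(4,k)·g_1(k)·h(4−k) = 1·1·37 + 4·6·47 + 6·30·19 + 4·120·5 + 1·360·1 = 37 + 1128 + 3420 + 2400 + 360 = 7345.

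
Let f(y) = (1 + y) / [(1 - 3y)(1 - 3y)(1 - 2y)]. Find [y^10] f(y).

The denominator gives the recurrence a_n = 8a_(n−1) − 21a_(n−2) + 18a_(n−3) for n ≥ 3; the numerator fixes a_0 = 1, a_1 = 9, a_2 = 51.
Iterating: 1, 9, 51, 237, 987, 3837, 14235, 51069, 178683, 613245, 2072859, so a_10 = 2072859.

2072859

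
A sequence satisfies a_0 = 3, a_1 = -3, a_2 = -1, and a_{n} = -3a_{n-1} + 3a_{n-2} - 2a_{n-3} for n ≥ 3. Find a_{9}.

The ordinary generating function has denominator 1 + 3t - 3t^2 + 2t^3.
Iterating the recurrence: a_0,…,a_{9} = 3, -3, -1, -12, 39, -151, 594, -2313, 9023, -35196.

-35196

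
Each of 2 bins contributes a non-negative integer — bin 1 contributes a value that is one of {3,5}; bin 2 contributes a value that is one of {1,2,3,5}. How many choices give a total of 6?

The generating function for the choices is (y³ + y⁵)·(y + y² + y³ + y⁵); the count is [y⁶].
(y³ + y⁵) has coefficients 0,0,0,1,0,1 for degrees 0…5.
(y + y² + y³ + y⁵) has coefficients 0,1,1,1,0,1,0 for degrees 0…6.
[y⁶] = 1·1 + 1·1 = 2.

2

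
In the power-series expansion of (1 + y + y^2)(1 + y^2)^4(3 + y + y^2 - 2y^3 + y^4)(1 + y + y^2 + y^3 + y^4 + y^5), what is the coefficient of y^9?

141

(1 + y + y^2) has coefficients 1,1,1 for degrees 0…2.
(1 + y^2)^4 has coefficients 1,0,4,0,6,0,4,0,1,0 for degrees 0…9.
Multiplying by (3 + y + y^2 - 2y^3 + y^4) gives running coefficients 3,1,13,2,23,-2,22,-8,13,-7 for degrees 0…9.
Finally multiplying by (1 + y + y^2 + y^3 + y^4 + y^5), the product of all factors after the first has coefficients 3,4,17,19,42,40,59,50,50,41 for degrees 0…9.
[y^9] = 1·41 + 1·50 + 1·50 = 141.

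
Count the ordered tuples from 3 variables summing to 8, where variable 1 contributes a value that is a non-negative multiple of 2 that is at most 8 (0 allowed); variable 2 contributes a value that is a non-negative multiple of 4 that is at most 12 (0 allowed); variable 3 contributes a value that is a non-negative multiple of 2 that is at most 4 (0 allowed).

The generating function for the choices is (1 + t^2 + t^4 + t^6 + t^8)·(1 + t^4 + t^8 + t^12)·(1 + t^2 + t^4); the count is [t^8].
(1 + t^2 + t^4 + t^6 + t^8) has coefficients 1,0,1,0,1,0,1,0,1 for degrees 0…8.
(1 + t^4 + t^8 + t^12) has coefficients 1,0,0,0,1,0,0,0,1 for degrees 0…8.
Finally multiplying by (1 + t^2 + t^4), the product of all factors after the first has coefficients 1,0,1,0,2,0,1,0,2 for degrees 0…8.
[t^8] = 1·2 + 1·1 + 1·2 + 1·1 + 1·1 = 7.

7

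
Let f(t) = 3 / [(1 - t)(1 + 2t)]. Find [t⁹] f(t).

-1023

Partial fractions give a closed form: a_n = (1)·1^n + (2)·(-2)^n.
At n = 9: a_9 = -1023.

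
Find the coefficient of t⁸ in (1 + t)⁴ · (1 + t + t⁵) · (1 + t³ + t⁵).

16

(1 + t)⁴ has coefficients 1,4,6,4,1 for degrees 0…4.
(1 + t + t⁵) has coefficients 1,1,0,0,0,1,0,0,0 for degrees 0…8.
Finally multiplying by (1 + t³ + t⁵), the product of all factors after the first has coefficients 1,1,0,1,1,2,1,0,1 for degrees 0…8.
[t⁸] = 1·1 + 4·0 + 6·1 + 4·2 + 1·1 = 16.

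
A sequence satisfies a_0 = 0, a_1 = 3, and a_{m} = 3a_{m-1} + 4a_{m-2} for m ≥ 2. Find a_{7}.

The ordinary generating function has denominator 1 - 3z - 4z^2.
Iterating the recurrence: a_0,…,a_{7} = 0, 3, 9, 39, 153, 615, 2457, 9831.

9831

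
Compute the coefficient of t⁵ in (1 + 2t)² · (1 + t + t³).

(1 + 2t)² has coefficients 1,4,4 for degrees 0…2.
(1 + t + t³) has coefficients 1,1,0,1,0,0 for degrees 0…5.
[t⁵] = 1·0 + 4·0 + 4·1 = 4.

4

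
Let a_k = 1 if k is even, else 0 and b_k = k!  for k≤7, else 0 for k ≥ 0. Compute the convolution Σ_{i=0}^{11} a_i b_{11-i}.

5167

This is [x^11] in the product of the two ordinary generating functions.
Σ = 1·0 + 0·0 + 1·0 + 0·0 + 1·5040 + 0·720 + 1·120 + 0·24 + 1·6 + 0·2 + 1·1 + 0·1 = 5167.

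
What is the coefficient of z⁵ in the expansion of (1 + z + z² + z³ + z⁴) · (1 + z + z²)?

2

(1 + z + z² + z³ + z⁴) has coefficients 1,1,1,1,1 for degrees 0…4.
(1 + z + z²) has coefficients 1,1,1,0,0,0 for degrees 0…5.
[z⁵] = 1·0 + 1·0 + 1·0 + 1·1 + 1·1 = 2.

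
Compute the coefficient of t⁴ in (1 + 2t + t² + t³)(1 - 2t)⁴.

(1 + 2t + t² + t³) has coefficients 1,2,1,1 for degrees 0…3.
(1 - 2t)⁴ has coefficients 1,-8,24,-32,16 for degrees 0…4.
[t⁴] = 1·16 + 2·(-32) + 1·24 + 1·(-8) = -32.

-32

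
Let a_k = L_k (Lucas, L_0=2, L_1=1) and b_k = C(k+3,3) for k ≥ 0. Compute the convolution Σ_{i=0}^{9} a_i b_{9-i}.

2992

The convolution is the x^9 coefficient of A(x)B(x).
Σ = 2·220 + 1·165 + 3·120 + 4·84 + 7·56 + 11·35 + 18·20 + 29·10 + 47·4 + 76·1 = 2992.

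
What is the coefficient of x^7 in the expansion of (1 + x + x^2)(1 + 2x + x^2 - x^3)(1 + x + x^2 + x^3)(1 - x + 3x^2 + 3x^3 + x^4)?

(1 + x + x^2) has coefficients 1,1,1 for degrees 0…2.
(1 + 2x + x^2 - x^3) has coefficients 1,2,1,-1,0,0,0,0 for degrees 0…7.
Multiplying by (1 + x + x^2 + x^3) gives running coefficients 1,3,4,3,2,0,-1,0 for degrees 0…7.
Finally multiplying by (1 - x + 3x^2 + 3x^3 + x^4), the product of all factors after the first has coefficients 1,2,4,11,21,22,18,10 for degrees 0…7.
[x^7] = 1·10 + 1·18 + 1·22 = 50.

50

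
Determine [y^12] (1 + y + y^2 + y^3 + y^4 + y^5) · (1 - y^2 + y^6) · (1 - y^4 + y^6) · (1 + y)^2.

2

(1 + y + y^2 + y^3 + y^4 + y^5) has coefficients 1,1,1,1,1,1 for degrees 0…5.
(1 - y^2 + y^6) has coefficients 1,0,-1,0,0,0,1,0,0,0,0,0,0 for degrees 0…12.
Multiplying by (1 - y^4 + y^6) gives running coefficients 1,0,-1,0,-1,0,3,0,-1,0,-1,0,1 for degrees 0…12.
Finally multiplying by (1 + y)^2, the product of all factors after the first has coefficients 1,2,0,-2,-2,-2,2,6,2,-2,-2,-2,0 for degrees 0…12.
[y^12] = 1·0 + 1·(-2) + 1·(-2) + 1·(-2) + 1·2 + 1·6 = 2.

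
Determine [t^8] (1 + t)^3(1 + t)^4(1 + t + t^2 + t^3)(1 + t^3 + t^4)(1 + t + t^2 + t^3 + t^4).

912

(1 + t)^3 has coefficients 1,3,3,1 for degrees 0…3.
(1 + t)^4 has coefficients 1,4,6,4,1,0,0,0,0 for degrees 0…8.
Multiplying by (1 + t + t^2 + t^3) gives running coefficients 1,5,11,15,15,11,5,1,0 for degrees 0…8.
Multiplying by (1 + t^3 + t^4) gives running coefficients 1,5,11,16,21,27,31,31,26 for degrees 0…8.
Finally multiplying by (1 + t + t^2 + t^3 + t^4), the product of all factors after the first has coefficients 1,6,17,33,54,80,106,126,136 for degrees 0…8.
[t^8] = 1·136 + 3·126 + 3·106 + 1·80 = 912.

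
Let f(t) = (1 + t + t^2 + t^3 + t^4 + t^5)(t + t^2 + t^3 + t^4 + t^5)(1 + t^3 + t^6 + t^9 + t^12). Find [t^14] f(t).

10

(1 + t + t^2 + t^3 + t^4 + t^5) has coefficients 1,1,1,1,1,1 for degrees 0…5.
(t + t^2 + t^3 + t^4 + t^5) has coefficients 0,1,1,1,1,1,0,0,0,0,0,0,0,0,0 for degrees 0…14.
Finally multiplying by (1 + t^3 + t^6 + t^9 + t^12), the product of all factors after the first has coefficients 0,1,1,1,2,2,1,2,2,1,2,2,1,2,2 for degrees 0…14.
[t^14] = 1·2 + 1·2 + 1·1 + 1·2 + 1·2 + 1·1 = 10.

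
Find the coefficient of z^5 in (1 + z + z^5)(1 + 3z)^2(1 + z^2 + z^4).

17

(1 + z + z^5) has coefficients 1,1,0,0,0,1 for degrees 0…5.
(1 + 3z)^2 has coefficients 1,6,9,0,0,0 for degrees 0…5.
Finally multiplying by (1 + z^2 + z^4), the product of all factors after the first has coefficients 1,6,10,6,10,6 for degrees 0…5.
[z^5] = 1·6 + 1·10 + 1·1 = 17.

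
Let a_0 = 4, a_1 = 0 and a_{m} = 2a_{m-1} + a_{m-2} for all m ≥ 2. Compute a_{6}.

The ordinary generating function has denominator 1 - 2x - x^2.
Iterating the recurrence: a_0,…,a_{6} = 4, 0, 4, 8, 20, 48, 116.

116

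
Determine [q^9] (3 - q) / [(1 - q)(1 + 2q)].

The denominator gives the recurrence a_n = −a_(n−1) + 2a_(n−2) for n ≥ 3; the numerator fixes a_0 = 3, a_1 = -4, a_2 = 10.
Iterating: 3, -4, 10, -18, 38, -74, 150, -298, 598, -1194, so a_9 = -1194.

-1194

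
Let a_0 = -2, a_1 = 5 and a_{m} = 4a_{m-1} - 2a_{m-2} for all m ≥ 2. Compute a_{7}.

11800

The ordinary generating function has denominator 1 - 4z + 2z^2.
Iterating the recurrence: a_0,…,a_{7} = -2, 5, 24, 86, 296, 1012, 3456, 11800.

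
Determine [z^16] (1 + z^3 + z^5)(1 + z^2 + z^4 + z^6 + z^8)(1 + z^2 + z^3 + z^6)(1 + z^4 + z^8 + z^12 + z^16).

12

(1 + z^3 + z^5) has coefficients 1,0,0,1,0,1 for degrees 0…5.
(1 + z^2 + z^4 + z^6 + z^8) has coefficients 1,0,1,0,1,0,1,0,1,0,0,0,0,0,0,0,0 for degrees 0…16.
Multiplying by (1 + z^2 + z^3 + z^6) gives running coefficients 1,0,2,1,2,1,3,1,3,1,2,1,1,0,1,0,0 for degrees 0…16.
Finally multiplying by (1 + z^4 + z^8 + z^12 + z^16), the product of all factors after the first has coefficients 1,0,2,1,3,1,5,2,6,2,7,3,7,2,8,3,7 for degrees 0…16.
[z^16] = 1·7 + 1·2 + 1·3 = 12.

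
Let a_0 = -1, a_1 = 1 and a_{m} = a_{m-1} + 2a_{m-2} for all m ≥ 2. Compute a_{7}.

The ordinary generating function has denominator 1 - y - 2y^2.
Iterating the recurrence: a_0,…,a_{7} = -1, 1, -1, 1, -1, 1, -1, 1.

1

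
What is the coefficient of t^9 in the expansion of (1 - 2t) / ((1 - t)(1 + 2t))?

-683

The denominator gives the recurrence a_n = −a_(n−1) + 2a_(n−2) for n ≥ 3; the numerator fixes a_0 = 1, a_1 = -3, a_2 = 5.
Iterating: 1, -3, 5, -11, 21, -43, 85, -171, 341, -683, so a_9 = -683.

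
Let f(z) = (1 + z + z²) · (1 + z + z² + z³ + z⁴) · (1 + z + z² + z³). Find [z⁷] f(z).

(1 + z + z²) has coefficients 1,1,1 for degrees 0…2.
(1 + z + z² + z³ + z⁴) has coefficients 1,1,1,1,1,0,0,0 for degrees 0…7.
Finally multiplying by (1 + z + z² + z³), the product of all factors after the first has coefficients 1,2,3,4,4,3,2,1 for degrees 0…7.
[z⁷] = 1·1 + 1·2 + 1·3 = 6.

6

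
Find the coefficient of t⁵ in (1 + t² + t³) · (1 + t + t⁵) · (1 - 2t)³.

(1 + t² + t³) has coefficients 1,0,1,1 for degrees 0…3.
(1 + t + t⁵) has coefficients 1,1,0,0,0,1 for degrees 0…5.
Finally multiplying by (1 - 2t)³, the product of all factors after the first has coefficients 1,-5,6,4,-8,1 for degrees 0…5.
[t⁵] = 1·1 + 1·4 + 1·6 = 11.

11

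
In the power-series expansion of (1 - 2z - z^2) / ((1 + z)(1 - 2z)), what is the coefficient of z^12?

The denominator gives the recurrence a_n = a_(n−1) + 2a_(n−2) for n ≥ 3; the numerator fixes a_0 = 1, a_1 = -1, a_2 = 0.
Iterating: 1, -1, 0, -2, -2, -6, -10, -22, -42, -86, -170, -342, -682, so a_12 = -682.

-682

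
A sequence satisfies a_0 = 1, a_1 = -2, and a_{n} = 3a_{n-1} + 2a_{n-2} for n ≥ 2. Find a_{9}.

-32168

The ordinary generating function has denominator 1 - 3t - 2t^2.
Iterating the recurrence: a_0,…,a_{9} = 1, -2, -4, -16, -56, -200, -712, -2536, -9032, -32168.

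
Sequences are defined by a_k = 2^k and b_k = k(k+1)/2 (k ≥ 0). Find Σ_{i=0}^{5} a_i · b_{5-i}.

99

Write out a_i and b_{5-i} for i = 0,…,5 and sum the products.
Σ = 1·15 + 2·10 + 4·6 + 8·3 + 16·1 + 32·0 = 99.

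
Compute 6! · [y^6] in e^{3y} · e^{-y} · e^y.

The EGF product rule gives c_6 = Σ_{k_1+k_2+k_3=6} C(6; k_1,k_2,k_3) · ∏ g_i(k_i), where e^{3y} gives (3)^k; e^{-y} gives (-1)^k; e^y gives (1)^k.
g_1(k) for k = 0…6: 1, 3, 9, 27, 81, 243, 729.
g_2(k) for k = 0…6: 1, -1, 1, -1, 1, -1, 1.
g_3(k) for k = 0…6: 1, 1, 1, 1, 1, 1, 1.
First combine the last two factors: h(k) = Σ_j C(k,j)·g_2(j)·g_3(k−j) for k = 0…6: 1, 0, 0, 0, 0, 0, 0.
c_6 = Σ_k C(6,k)·g_1(k)·h(6−k) = 1·729·1 = 729.

729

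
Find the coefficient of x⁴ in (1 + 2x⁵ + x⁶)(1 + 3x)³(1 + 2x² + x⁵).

(1 + 2x⁵ + x⁶) has coefficients 1,0,0,0,0 for degrees 0…4.
(1 + 3x)³ has coefficients 1,9,27,27,0 for degrees 0…4.
Finally multiplying by (1 + 2x² + x⁵), the product of all factors after the first has coefficients 1,9,29,45,54 for degrees 0…4.
[x⁴] = 1·54 = 54.

54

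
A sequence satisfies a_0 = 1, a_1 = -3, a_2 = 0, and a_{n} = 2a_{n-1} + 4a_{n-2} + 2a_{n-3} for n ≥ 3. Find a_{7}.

-1036

The ordinary generating function has denominator 1 - 2x - 4x^2 - 2x^3.
Iterating the recurrence: a_0,…,a_{7} = 1, -3, 0, -10, -26, -92, -308, -1036.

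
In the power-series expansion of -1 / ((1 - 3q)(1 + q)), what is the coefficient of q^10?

-44287

The denominator gives the recurrence a_n = 2a_(n−1) + 3a_(n−2) for n ≥ 2; the numerator fixes a_0 = -1, a_1 = -2.
Iterating: -1, -2, -7, -20, -61, -182, -547, -1640, -4921, -14762, -44287, so a_10 = -44287.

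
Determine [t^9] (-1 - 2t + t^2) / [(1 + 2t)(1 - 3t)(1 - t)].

-27590

The denominator gives the recurrence a_n = 2a_(n−1) + 5a_(n−2) − 6a_(n−3) for n ≥ 3; the numerator fixes a_0 = -1, a_1 = -4, a_2 = -12.
Iterating: -1, -4, -12, -38, -112, -342, -1016, -3070, -9168, -27590, so a_9 = -27590.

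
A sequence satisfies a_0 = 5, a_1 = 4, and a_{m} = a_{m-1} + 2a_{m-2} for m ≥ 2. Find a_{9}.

The ordinary generating function has denominator 1 - y - 2y^2.
Iterating the recurrence: a_0,…,a_{9} = 5, 4, 14, 22, 50, 94, 194, 382, 770, 1534.

1534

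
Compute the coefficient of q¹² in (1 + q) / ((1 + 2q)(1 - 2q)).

Partial fractions give a closed form: a_n = (1/4)·(-2)^n + (3/4)·2^n.
At n = 12: a_12 = 4096.

4096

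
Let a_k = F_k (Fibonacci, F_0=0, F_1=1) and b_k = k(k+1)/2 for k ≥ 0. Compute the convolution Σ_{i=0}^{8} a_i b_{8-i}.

176

This is [x^8] in the product of the two ordinary generating functions.
Σ = 0·36 + 1·28 + 1·21 + 2·15 + 3·10 + 5·6 + 8·3 + 13·1 + 21·0 = 176.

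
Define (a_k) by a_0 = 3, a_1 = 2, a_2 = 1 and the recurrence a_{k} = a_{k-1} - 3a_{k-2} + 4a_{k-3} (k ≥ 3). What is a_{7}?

50

The ordinary generating function has denominator 1 - y + 3y^2 - 4y^3.
Iterating the recurrence: a_0,…,a_{7} = 3, 2, 1, 7, 12, -5, -13, 50.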